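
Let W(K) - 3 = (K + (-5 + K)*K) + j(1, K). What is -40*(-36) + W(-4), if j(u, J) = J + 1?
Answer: 1472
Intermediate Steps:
j(u, J) = 1 + J
W(K) = 4 + 2*K + K*(-5 + K) (W(K) = 3 + ((K + (-5 + K)*K) + (1 + K)) = 3 + ((K + K*(-5 + K)) + (1 + K)) = 3 + (1 + 2*K + K*(-5 + K)) = 4 + 2*K + K*(-5 + K))
-40*(-36) + W(-4) = -40*(-36) + (4 + (-4)² - 3*(-4)) = 1440 + (4 + 16 + 12) = 1440 + 32 = 1472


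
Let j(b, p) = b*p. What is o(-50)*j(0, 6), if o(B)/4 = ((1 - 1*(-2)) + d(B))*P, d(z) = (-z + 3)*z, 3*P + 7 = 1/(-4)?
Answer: 0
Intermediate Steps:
P = -29/12 (P = -7/3 + (⅓)/(-4) = -7/3 + (⅓)*(-¼) = -7/3 - 1/12 = -29/12 ≈ -2.4167)
d(z) = z*(3 - z) (d(z) = (3 - z)*z = z*(3 - z))
o(B) = -29 - 29*B*(3 - B)/3 (o(B) = 4*(((1 - 1*(-2)) + B*(3 - B))*(-29/12)) = 4*(((1 + 2) + B*(3 - B))*(-29/12)) = 4*((3 + B*(3 - B))*(-29/12)) = 4*(-29/4 - 29*B*(3 - B)/12) = -29 - 29*B*(3 - B)/3)
o(-50)*j(0, 6) = (-29 + (29/3)*(-50)*(-3 - 50))*(0*6) = (-29 + (29/3)*(-50)*(-53))*0 = (-29 + 76850/3)*0 = (76763/3)*0 = 0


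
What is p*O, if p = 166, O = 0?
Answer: 0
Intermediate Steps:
p*O = 166*0 = 0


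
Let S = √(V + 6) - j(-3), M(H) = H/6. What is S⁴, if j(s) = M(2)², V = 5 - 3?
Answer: 423793/6561 - 5192*√2/729 ≈ 54.521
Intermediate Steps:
V = 2
M(H) = H/6 (M(H) = H*(⅙) = H/6)
j(s) = ⅑ (j(s) = ((⅙)*2)² = (⅓)² = ⅑)
S = -⅑ + 2*√2 (S = √(2 + 6) - 1*⅑ = √8 - ⅑ = 2*√2 - ⅑ = -⅑ + 2*√2 ≈ 2.7173)
S⁴ = (-⅑ + 2*√2)⁴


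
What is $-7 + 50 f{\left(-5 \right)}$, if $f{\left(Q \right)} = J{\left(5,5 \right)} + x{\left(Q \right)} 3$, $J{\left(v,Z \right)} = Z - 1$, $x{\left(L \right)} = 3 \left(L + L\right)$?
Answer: $-4307$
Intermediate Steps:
$x{\left(L \right)} = 6 L$ ($x{\left(L \right)} = 3 \cdot 2 L = 6 L$)
$J{\left(v,Z \right)} = -1 + Z$
$f{\left(Q \right)} = 4 + 18 Q$ ($f{\left(Q \right)} = \left(-1 + 5\right) + 6 Q 3 = 4 + 18 Q$)
$-7 + 50 f{\left(-5 \right)} = -7 + 50 \left(4 + 18 \left(-5\right)\right) = -7 + 50 \left(4 - 90\right) = -7 + 50 \left(-86\right) = -7 - 4300 = -4307$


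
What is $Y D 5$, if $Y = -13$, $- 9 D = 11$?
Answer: $\frac{715}{9} \approx 79.444$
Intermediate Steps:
$D = - \frac{11}{9}$ ($D = \left(- \frac{1}{9}\right) 11 = - \frac{11}{9} \approx -1.2222$)
$Y D 5 = \left(-13\right) \left(- \frac{11}{9}\right) 5 = \frac{143}{9} \cdot 5 = \frac{715}{9}$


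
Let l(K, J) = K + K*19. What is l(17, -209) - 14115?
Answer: -13775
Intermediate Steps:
l(K, J) = 20*K (l(K, J) = K + 19*K = 20*K)
l(17, -209) - 14115 = 20*17 - 14115 = 340 - 14115 = -13775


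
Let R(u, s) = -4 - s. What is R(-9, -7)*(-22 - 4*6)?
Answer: -138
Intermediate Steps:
R(-9, -7)*(-22 - 4*6) = (-4 - 1*(-7))*(-22 - 4*6) = (-4 + 7)*(-22 - 24) = 3*(-46) = -138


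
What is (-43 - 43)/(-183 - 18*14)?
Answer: 86/435 ≈ 0.19770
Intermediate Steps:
(-43 - 43)/(-183 - 18*14) = -86/(-183 - 252) = -86/(-435) = -86*(-1/435) = 86/435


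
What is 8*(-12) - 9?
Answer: -105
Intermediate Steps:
8*(-12) - 9 = -96 - 9 = -105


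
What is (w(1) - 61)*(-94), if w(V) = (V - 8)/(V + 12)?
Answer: 75200/13 ≈ 5784.6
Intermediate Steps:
w(V) = (-8 + V)/(12 + V)
(w(1) - 61)*(-94) = ((-8 + 1)/(12 + 1) - 61)*(-94) = (-7/13 - 61)*(-94) = -800/13*(-94) = 75200/13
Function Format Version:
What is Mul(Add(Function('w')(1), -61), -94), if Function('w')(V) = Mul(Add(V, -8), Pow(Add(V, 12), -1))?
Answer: Rational(75200, 13) ≈ 5784.6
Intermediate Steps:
Function('w')(V) = Mul(Pow(Add(12, V), -1), Add(-8, V)) (Function('w')(V) = Mul(Add(-8, V), Pow(Add(12, V), -1)) = Mul(Pow(Add(12, V), -1), Add(-8, V)))
Mul(Add(Function('w')(1), -61), -94) = Mul(Add(Mul(Pow(Add(12, 1), -1), Add(-8, 1)), -61), -94) = Mul(Add(Mul(Pow(13, -1), -7), -61), -94) = Mul(Add(Mul(Rational(1, 13), -7), -61), -94) = Mul(Add(Rational(-7, 13), -61), -94) = Mul(Rational(-800, 13), -94) = Rational(75200, 13)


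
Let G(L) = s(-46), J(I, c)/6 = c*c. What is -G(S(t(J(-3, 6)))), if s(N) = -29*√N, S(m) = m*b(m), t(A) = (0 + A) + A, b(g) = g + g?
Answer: 29*I*√46 ≈ 196.69*I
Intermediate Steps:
J(I, c) = 6*c² (J(I, c) = 6*(c*c) = 6*c²)
b(g) = 2*g
t(A) = 2*A (t(A) = A + A = 2*A)
S(m) = 2*m² (S(m) = m*(2*m) = 2*m²)
G(L) = -29*I*√46
-G(S(t(J(-3, 6)))) = -(-29)*I*√46 = 29*I*√46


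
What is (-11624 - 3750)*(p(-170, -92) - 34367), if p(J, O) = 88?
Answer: 527005346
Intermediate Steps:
(-11624 - 3750)*(p(-170, -92) - 34367) = (-11624 - 3750)*(88 - 34367) = -15374*(-34279) = 527005346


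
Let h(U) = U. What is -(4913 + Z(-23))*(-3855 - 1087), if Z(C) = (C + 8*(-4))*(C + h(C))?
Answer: 36783306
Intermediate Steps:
Z(C) = 2*C*(-32 + C) (Z(C) = (C + 8*(-4))*(C + C) = (C - 32)*(2*C) = (-32 + C)*(2*C) = 2*C*(-32 + C))
-(4913 + Z(-23))*(-3855 - 1087) = -(4913 + 2*(-23)*(-32 - 23))*(-3855 - 1087) = -(4913 + 2*(-23)*(-55))*(-4942) = -(4913 + 2530)*(-4942) = -7443*(-4942) = -1*(-36783306) = 36783306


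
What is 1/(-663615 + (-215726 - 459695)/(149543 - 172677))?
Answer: -23134/15351393989 ≈ -1.5070e-6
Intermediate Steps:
1/(-663615 + (-215726 - 459695)/(149543 - 172677)) = 1/(-663615 - 675421/(-23134)) = 1/(-663615 - 675421*(-1/23134)) = 1/(-663615 + 675421/23134) = 1/(-15351393989/23134) = -23134/15351393989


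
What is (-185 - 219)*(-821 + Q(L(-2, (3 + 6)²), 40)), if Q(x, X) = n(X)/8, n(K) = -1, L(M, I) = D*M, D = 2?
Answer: 663469/2 ≈ 3.3173e+5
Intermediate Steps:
L(M, I) = 2*M
Q(x, X) = -⅛ (Q(x, X) = -1/8 = -1*⅛ = -⅛)
(-185 - 219)*(-821 + Q(L(-2, (3 + 6)²), 40)) = (-185 - 219)*(-821 - ⅛) = -404*(-6569/8) = 663469/2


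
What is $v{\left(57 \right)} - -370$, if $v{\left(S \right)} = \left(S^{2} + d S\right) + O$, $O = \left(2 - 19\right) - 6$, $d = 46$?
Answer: $6218$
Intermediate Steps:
$O = -23$ ($O = -17 - 6 = -23$)
$v{\left(S \right)} = -23 + S^{2} + 46 S$ ($v{\left(S \right)} = \left(S^{2} + 46 S\right) - 23 = -23 + S^{2} + 46 S$)
$v{\left(57 \right)} - -370 = \left(-23 + 57^{2} + 46 \cdot 57\right) - -370 = \left(-23 + 3249 + 2622\right) + 370 = 5848 + 370 = 6218$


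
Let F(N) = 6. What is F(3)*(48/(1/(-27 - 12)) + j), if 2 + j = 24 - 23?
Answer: -11238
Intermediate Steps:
j = -1 (j = -2 + (24 - 23) = -2 + 1 = -1)
F(3)*(48/(1/(-27 - 12)) + j) = 6*(48/(1/(-27 - 12)) - 1) = 6*(48/(1/(-39)) - 1) = 6*(48/(-1/39) - 1) = 6*(48*(-39) - 1) = 6*(-1872 - 1) = 6*(-1873) = -11238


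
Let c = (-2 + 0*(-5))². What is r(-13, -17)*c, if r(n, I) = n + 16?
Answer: 12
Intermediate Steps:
r(n, I) = 16 + n
c = 4 (c = (-2 + 0)² = (-2)² = 4)
r(-13, -17)*c = (16 - 13)*4 = 3*4 = 12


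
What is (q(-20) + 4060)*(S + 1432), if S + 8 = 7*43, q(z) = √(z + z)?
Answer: 7003500 + 3450*I*√10 ≈ 7.0035e+6 + 10910.0*I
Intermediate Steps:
q(z) = √2*√z (q(z) = √(2*z) = √2*√z)
S = 293 (S = -8 + 7*43 = -8 + 301 = 293)
(q(-20) + 4060)*(S + 1432) = (√2*√(-20) + 4060)*(293 + 1432) = (√2*(2*I*√5) + 4060)*1725 = (2*I*√10 + 4060)*1725 = (4060 + 2*I*√10)*1725 = 7003500 + 3450*I*√10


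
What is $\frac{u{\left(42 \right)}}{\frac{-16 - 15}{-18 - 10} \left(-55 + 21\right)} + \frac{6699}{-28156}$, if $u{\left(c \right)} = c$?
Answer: $- \frac{20086101}{14838212} \approx -1.3537$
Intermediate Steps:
$\frac{u{\left(42 \right)}}{\frac{-16 - 15}{-18 - 10} \left(-55 + 21\right)} + \frac{6699}{-28156} = \frac{42}{\frac{-16 - 15}{-18 - 10} \left(-55 + 21\right)} + \frac{6699}{-28156} = \frac{42}{- \frac{31}{-28} \left(-34\right)} + 6699 \left(- \frac{1}{28156}\right) = \frac{42}{\left(-31\right) \left(- \frac{1}{28}\right) \left(-34\right)} - \frac{6699}{28156} = \frac{42}{\frac{31}{28} \left(-34\right)} - \frac{6699}{28156} = \frac{42}{- \frac{527}{14}} - \frac{6699}{28156} = 42 \left(- \frac{14}{527}\right) - \frac{6699}{28156} = - \frac{588}{527} - \frac{6699}{28156} = - \frac{20086101}{14838212}$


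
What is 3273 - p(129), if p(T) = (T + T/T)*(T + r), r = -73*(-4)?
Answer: -51457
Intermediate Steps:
r = 292
p(T) = (1 + T)*(292 + T) (p(T) = (T + T/T)*(T + 292) = (T + 1)*(292 + T) = (1 + T)*(292 + T))
3273 - p(129) = 3273 - (292 + 129² + 293*129) = 3273 - (292 + 16641 + 37797) = 3273 - 1*54730 = 3273 - 54730 = -51457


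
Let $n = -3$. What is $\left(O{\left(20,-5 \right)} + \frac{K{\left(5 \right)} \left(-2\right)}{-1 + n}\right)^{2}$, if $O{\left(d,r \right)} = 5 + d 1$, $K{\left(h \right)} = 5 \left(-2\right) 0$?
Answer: $625$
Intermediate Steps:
$K{\left(h \right)} = 0$ ($K{\left(h \right)} = \left(-10\right) 0 = 0$)
$O{\left(d,r \right)} = 5 + d$
$\left(O{\left(20,-5 \right)} + \frac{K{\left(5 \right)} \left(-2\right)}{-1 + n}\right)^{2} = \left(\left(5 + 20\right) + \frac{0 \left(-2\right)}{-1 - 3}\right)^{2} = \left(25 + \frac{0}{-4}\right)^{2} = \left(25 + 0 \left(- \frac{1}{4}\right)\right)^{2} = \left(25 + 0\right)^{2} = 25^{2} = 625$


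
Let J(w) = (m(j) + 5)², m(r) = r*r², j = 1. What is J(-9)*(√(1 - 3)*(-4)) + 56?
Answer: 56 - 144*I*√2 ≈ 56.0 - 203.65*I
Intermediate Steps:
m(r) = r³
J(w) = 36 (J(w) = (1³ + 5)² = (1 + 5)² = 6² = 36)
J(-9)*(√(1 - 3)*(-4)) + 56 = 36*(√(1 - 3)*(-4)) + 56 = 36*(√(-2)*(-4)) + 56 = 36*((I*√2)*(-4)) + 56 = 36*(-4*I*√2) + 56 = -144*I*√2 + 56 = 56 - 144*I*√2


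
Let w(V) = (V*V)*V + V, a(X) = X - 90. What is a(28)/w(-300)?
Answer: 31/13500150 ≈ 2.2963e-6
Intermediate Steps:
a(X) = -90 + X
w(V) = V + V**3 (w(V) = V**2*V + V = V**3 + V = V + V**3)
a(28)/w(-300) = (-90 + 28)/(-300 + (-300)**3) = -62/(-300 - 27000000) = -62/(-27000300) = -62*(-1/27000300) = 31/13500150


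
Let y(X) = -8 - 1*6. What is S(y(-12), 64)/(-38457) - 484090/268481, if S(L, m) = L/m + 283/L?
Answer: -4168900567583/2312794135008 ≈ -1.8025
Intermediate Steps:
y(X) = -14 (y(X) = -8 - 6 = -14)
S(L, m) = 283/L + L/m
S(y(-12), 64)/(-38457) - 484090/268481 = (283/(-14) - 14/64)/(-38457) - 484090/268481 = (283*(-1/14) - 14*1/64)*(-1/38457) - 484090*1/268481 = (-283/14 - 7/32)*(-1/38457) - 484090/268481 = -4577/224*(-1/38457) - 484090/268481 = 4577/8614368 - 484090/268481 = -4168900567583/2312794135008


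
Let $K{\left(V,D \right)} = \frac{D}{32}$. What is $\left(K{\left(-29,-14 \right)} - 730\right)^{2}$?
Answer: $\frac{136585969}{256} \approx 5.3354 \cdot 10^{5}$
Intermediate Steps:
$K{\left(V,D \right)} = \frac{D}{32}$ ($K{\left(V,D \right)} = D \frac{1}{32} = \frac{D}{32}$)
$\left(K{\left(-29,-14 \right)} - 730\right)^{2} = \left(\frac{1}{32} \left(-14\right) - 730\right)^{2} = \left(- \frac{7}{16} - 730\right)^{2} = \left(- \frac{11687}{16}\right)^{2} = \frac{136585969}{256}$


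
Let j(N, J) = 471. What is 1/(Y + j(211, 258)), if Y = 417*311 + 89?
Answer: 1/130247 ≈ 7.6777e-6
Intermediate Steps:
Y = 129776 (Y = 129687 + 89 = 129776)
1/(Y + j(211, 258)) = 1/(129776 + 471) = 1/130247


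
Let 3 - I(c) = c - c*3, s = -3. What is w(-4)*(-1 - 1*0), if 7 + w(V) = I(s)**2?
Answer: -2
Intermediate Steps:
I(c) = 3 + 2*c (I(c) = 3 - (c - c*3) = 3 - (c - 3*c) = 3 - (-2)*c = 3 + 2*c)
w(V) = 2 (w(V) = -7 + (3 + 2*(-3))**2 = -7 + (3 - 6)**2 = -7 + (-3)**2 = -7 + 9 = 2)
w(-4)*(-1 - 1*0) = 2*(-1 - 1*0) = 2*(-1 + 0) = 2*(-1) = -2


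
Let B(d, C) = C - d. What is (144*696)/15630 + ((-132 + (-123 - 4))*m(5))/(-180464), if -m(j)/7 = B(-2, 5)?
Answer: 2981410601/470108720 ≈ 6.3420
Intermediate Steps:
m(j) = -49 (m(j) = -7*(5 - 1*(-2)) = -7*(5 + 2) = -7*7 = -49)
(144*696)/15630 + ((-132 + (-123 - 4))*m(5))/(-180464) = (144*696)/15630 + ((-132 + (-123 - 4))*(-49))/(-180464) = 100224*(1/15630) + ((-132 - 127)*(-49))*(-1/180464) = 16704/2605 - 259*(-49)*(-1/180464) = 16704/2605 + 12691*(-1/180464) = 16704/2605 - 12691/180464 = 2981410601/470108720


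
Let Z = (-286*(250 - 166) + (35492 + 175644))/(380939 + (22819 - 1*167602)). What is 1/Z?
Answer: 59039/46778 ≈ 1.2621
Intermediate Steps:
Z = 46778/59039 (Z = (-286*84 + 211136)/(380939 + (22819 - 167602)) = (-24024 + 211136)/(380939 - 144783) = 187112/236156 = 187112*(1/236156) = 46778/59039 ≈ 0.79232)
1/Z = 1/(46778/59039) = 59039/46778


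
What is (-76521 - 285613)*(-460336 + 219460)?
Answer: 87229389384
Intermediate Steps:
(-76521 - 285613)*(-460336 + 219460) = -362134*(-240876) = 87229389384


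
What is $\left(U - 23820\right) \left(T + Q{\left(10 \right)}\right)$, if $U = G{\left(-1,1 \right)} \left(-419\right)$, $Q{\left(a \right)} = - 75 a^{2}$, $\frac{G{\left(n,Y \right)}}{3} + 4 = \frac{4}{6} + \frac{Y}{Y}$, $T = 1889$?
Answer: $117196957$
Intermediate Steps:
$G{\left(n,Y \right)} = -7$ ($G{\left(n,Y \right)} = -12 + 3 \left(\frac{4}{6} + \frac{Y}{Y}\right) = -12 + 3 \left(4 \cdot \frac{1}{6} + 1\right) = -12 + 3 \left(\frac{2}{3} + 1\right) = -12 + 3 \cdot \frac{5}{3} = -12 + 5 = -7$)
$U = 2933$ ($U = \left(-7\right) \left(-419\right) = 2933$)
$\left(U - 23820\right) \left(T + Q{\left(10 \right)}\right) = \left(2933 - 23820\right) \left(1889 - 75 \cdot 10^{2}\right) = - 20887 \left(1889 - 7500\right) = \left(-20887\right) \left(-5611\right) = 117196957$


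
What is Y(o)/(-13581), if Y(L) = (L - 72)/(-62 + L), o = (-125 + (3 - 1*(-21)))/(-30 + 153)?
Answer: -8957/104940387 ≈ -8.5353e-5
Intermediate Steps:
o = -101/123 (o = (-125 + (3 + 21))/123 = (-125 + 24)*(1/123) = -101*1/123 = -101/123 ≈ -0.82114)
Y(L) = (-72 + L)/(-62 + L)
Y(o)/(-13581) = ((-72 - 101/123)/(-62 - 101/123))/(-13581) = (-8957/123/(-7727/123))*(-1/13581) = -123/7727*(-8957/123)*(-1/13581) = (8957/7727)*(-1/13581) = -8957/104940387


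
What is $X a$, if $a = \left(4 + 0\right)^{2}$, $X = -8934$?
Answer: $-142944$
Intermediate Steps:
$a = 16$ ($a = 4^{2} = 16$)
$X a = \left(-8934\right) 16 = -142944$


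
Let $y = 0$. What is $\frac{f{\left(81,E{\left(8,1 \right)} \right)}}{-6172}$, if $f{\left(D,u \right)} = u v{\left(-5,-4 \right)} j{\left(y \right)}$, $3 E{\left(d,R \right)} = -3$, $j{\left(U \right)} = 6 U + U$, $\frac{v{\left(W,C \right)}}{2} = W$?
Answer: $0$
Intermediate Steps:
$v{\left(W,C \right)} = 2 W$
$j{\left(U \right)} = 7 U$
$E{\left(d,R \right)} = -1$ ($E{\left(d,R \right)} = \frac{1}{3} \left(-3\right) = -1$)
$f{\left(D,u \right)} = 0$ ($f{\left(D,u \right)} = u 2 \left(-5\right) 7 \cdot 0 = u \left(-10\right) 0 = - 10 u 0 = 0$)
$\frac{f{\left(81,E{\left(8,1 \right)} \right)}}{-6172} = \frac{0}{-6172} = 0 \left(- \frac{1}{6172}\right) = 0$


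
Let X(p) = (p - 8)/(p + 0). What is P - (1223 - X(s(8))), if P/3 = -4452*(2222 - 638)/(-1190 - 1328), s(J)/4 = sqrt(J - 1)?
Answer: 9039454/1259 - 2*sqrt(7)/7 ≈ 7179.1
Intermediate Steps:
s(J) = 4*sqrt(-1 + J) (s(J) = 4*sqrt(J - 1) = 4*sqrt(-1 + J))
X(p) = (-8 + p)/p
P = 10577952/1259 (P = 3*(-4452*(2222 - 638)/(-1190 - 1328)) = 3*(-4452/((-2518/1584))) = 3*(-4452/((-2518*1/1584))) = 3*(-4452/(-1259/792)) = 3*(-4452*(-792/1259)) = 3*(3525984/1259) = 10577952/1259 ≈ 8401.9)
P - (1223 - X(s(8))) = 10577952/1259 - (1223 - (-8 + 4*sqrt(-1 + 8))/(4*sqrt(-1 + 8))) = 10577952/1259 - (1223 - (-8 + 4*sqrt(7))/(4*sqrt(7))) = 10577952/1259 - (1223 - sqrt(7)/28*(-8 + 4*sqrt(7))) = 10577952/1259 - (1223 - sqrt(7)*(-8 + 4*sqrt(7))/28) = 10577952/1259 + (-1223 + sqrt(7)*(-8 + 4*sqrt(7))/28) = 9038195/1259 + sqrt(7)*(-8 + 4*sqrt(7))/28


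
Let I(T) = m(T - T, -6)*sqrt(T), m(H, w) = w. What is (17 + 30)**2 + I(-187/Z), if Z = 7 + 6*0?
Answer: 2209 - 6*I*sqrt(1309)/7 ≈ 2209.0 - 31.012*I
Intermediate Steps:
Z = 7 (Z = 7 + 0 = 7)
I(T) = -6*sqrt(T)
(17 + 30)**2 + I(-187/Z) = (17 + 30)**2 - 6*I*sqrt(1309)/7 = 47**2 - 6*I*sqrt(1309)/7 = 2209 - 6*I*sqrt(1309)/7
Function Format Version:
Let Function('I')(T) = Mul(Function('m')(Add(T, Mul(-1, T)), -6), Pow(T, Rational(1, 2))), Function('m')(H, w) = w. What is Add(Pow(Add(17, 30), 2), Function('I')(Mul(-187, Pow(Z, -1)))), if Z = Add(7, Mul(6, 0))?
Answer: Add(2209, Mul(Rational(-6, 7), I, Pow(1309, Rational(1, 2)))) ≈ Add(2209.0, Mul(-31.012, I))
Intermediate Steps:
Z = 7 (Z = Add(7, 0) = 7)
Function('I')(T) = Mul(-6, Pow(T, Rational(1, 2)))
Add(Pow(Add(17, 30), 2), Function('I')(Mul(-187, Pow(Z, -1)))) = Add(Pow(Add(17, 30), 2), Mul(-6, Pow(Mul(-187, Pow(7, -1)), Rational(1, 2)))) = Add(Pow(47, 2), Mul(-6, Pow(Mul(-187, Rational(1, 7)), Rational(1, 2)))) = Add(2209, Mul(-6, Pow(Rational(-187, 7), Rational(1, 2)))) = Add(2209, Mul(-6, Mul(Rational(1, 7), I, Pow(1309, Rational(1, 2))))) = Add(2209, Mul(Rational(-6, 7), I, Pow(1309, Rational(1, 2))))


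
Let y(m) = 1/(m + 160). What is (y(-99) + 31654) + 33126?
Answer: 3951581/61 ≈ 64780.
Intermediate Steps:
y(m) = 1/(160 + m)
(y(-99) + 31654) + 33126 = (1/(160 - 99) + 31654) + 33126 = (1/61 + 31654) + 33126 = 1930895/61 + 33126 = 3951581/61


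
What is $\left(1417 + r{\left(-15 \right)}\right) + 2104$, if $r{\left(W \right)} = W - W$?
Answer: $3521$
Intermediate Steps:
$r{\left(W \right)} = 0$
$\left(1417 + r{\left(-15 \right)}\right) + 2104 = \left(1417 + 0\right) + 2104 = 1417 + 2104 = 3521$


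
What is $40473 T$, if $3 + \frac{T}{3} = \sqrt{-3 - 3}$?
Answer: $-364257 + 121419 i \sqrt{6} \approx -3.6426 \cdot 10^{5} + 2.9741 \cdot 10^{5} i$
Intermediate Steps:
$T = -9 + 3 i \sqrt{6}$ ($T = -9 + 3 \sqrt{-3 - 3} = -9 + 3 \sqrt{-6} = -9 + 3 i \sqrt{6} \approx -9.0 + 7.3485 i$)
$40473 T = 40473 \left(-9 + 3 i \sqrt{6}\right) = -364257 + 121419 i \sqrt{6}$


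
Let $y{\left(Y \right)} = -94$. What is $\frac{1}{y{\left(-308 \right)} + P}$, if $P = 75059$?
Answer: $\frac{1}{74965} \approx 1.334 \cdot 10^{-5}$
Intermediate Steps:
$\frac{1}{y{\left(-308 \right)} + P} = \frac{1}{-94 + 75059} = \frac{1}{74965}$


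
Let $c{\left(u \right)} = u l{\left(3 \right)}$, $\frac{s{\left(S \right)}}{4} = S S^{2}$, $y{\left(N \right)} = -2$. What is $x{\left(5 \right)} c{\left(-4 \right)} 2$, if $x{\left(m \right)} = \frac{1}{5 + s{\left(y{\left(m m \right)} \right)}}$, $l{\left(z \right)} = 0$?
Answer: $0$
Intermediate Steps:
$s{\left(S \right)} = 4 S^{3}$ ($s{\left(S \right)} = 4 S S^{2} = 4 S^{3}$)
$x{\left(m \right)} = - \frac{1}{27}$ ($x{\left(m \right)} = \frac{1}{5 + 4 \left(-2\right)^{3}} = \frac{1}{5 + 4 \left(-8\right)} = \frac{1}{5 - 32} = \frac{1}{-27} = - \frac{1}{27}$)
$c{\left(u \right)} = 0$ ($c{\left(u \right)} = u 0 = 0$)
$x{\left(5 \right)} c{\left(-4 \right)} 2 = \left(- \frac{1}{27}\right) 0 \cdot 2 = 0 \cdot 2 = 0$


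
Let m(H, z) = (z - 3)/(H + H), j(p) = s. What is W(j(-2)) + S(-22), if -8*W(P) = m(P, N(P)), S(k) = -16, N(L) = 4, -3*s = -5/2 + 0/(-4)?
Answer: -643/40 ≈ -16.075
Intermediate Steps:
s = ⅚ (s = -(-5/2 + 0/(-4))/3 = -(-5*½ + 0*(-¼))/3 = -(-5/2 + 0)/3 = -⅓*(-5/2) = ⅚ ≈ 0.83333)
j(p) = ⅚
m(H, z) = (-3 + z)/(2*H) (m(H, z) = (-3 + z)/((2*H)) = (-3 + z)*(1/(2*H)) = (-3 + z)/(2*H))
W(P) = -1/(16*P) (W(P) = -(-3 + 4)/(16*P) = -1/(16*P))
W(j(-2)) + S(-22) = -1/(16*⅚) - 16 = -1/16*6/5 - 16 = -3/40 - 16 = -643/40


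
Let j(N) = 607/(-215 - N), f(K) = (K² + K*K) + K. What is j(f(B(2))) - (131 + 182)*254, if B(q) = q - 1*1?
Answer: -17332043/218 ≈ -79505.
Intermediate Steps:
B(q) = -1 + q (B(q) = q - 1 = -1 + q)
f(K) = K + 2*K² (f(K) = (K² + K²) + K = 2*K² + K = K + 2*K²)
j(f(B(2))) - (131 + 182)*254 = -607/(215 + (-1 + 2)*(1 + 2*(-1 + 2))) - (131 + 182)*254 = -607/(215 + 1*(1 + 2*1)) - 313*254 = -607/(215 + 1*(1 + 2)) - 1*79502 = -607/(215 + 1*3) - 79502 = -607/(215 + 3) - 79502 = -607/218 - 79502 = -17332043/218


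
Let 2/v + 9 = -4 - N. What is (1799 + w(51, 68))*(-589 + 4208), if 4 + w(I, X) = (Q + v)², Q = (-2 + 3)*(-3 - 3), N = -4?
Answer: 537533689/81 ≈ 6.6362e+6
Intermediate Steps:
v = -2/9 (v = 2/(-9 + (-4 - 1*(-4))) = 2/(-9 + (-4 + 4)) = 2/(-9 + 0) = 2/(-9) = 2*(-⅑) = -2/9 ≈ -0.22222)
Q = -6 (Q = 1*(-6) = -6)
w(I, X) = 2812/81 (w(I, X) = -4 + (-6 - 2/9)² = -4 + (-56/9)² = -4 + 3136/81 = 2812/81)
(1799 + w(51, 68))*(-589 + 4208) = (1799 + 2812/81)*(-589 + 4208) = (148531/81)*3619 = 537533689/81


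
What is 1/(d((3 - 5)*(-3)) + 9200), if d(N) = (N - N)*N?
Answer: 1/9200 ≈ 0.00010870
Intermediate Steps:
d(N) = 0 (d(N) = 0*N = 0)
1/(d((3 - 5)*(-3)) + 9200) = 1/(0 + 9200) = 1/9200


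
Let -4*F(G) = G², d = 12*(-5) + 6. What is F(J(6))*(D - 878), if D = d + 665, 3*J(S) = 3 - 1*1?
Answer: 89/3 ≈ 29.667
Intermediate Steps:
J(S) = ⅔ (J(S) = (3 - 1*1)/3 = (3 - 1)/3 = (⅓)*2 = ⅔)
d = -54 (d = -60 + 6 = -54)
F(G) = -G²/4
D = 611 (D = -54 + 665 = 611)
F(J(6))*(D - 878) = (-(⅔)²/4)*(611 - 878) = -¼*4/9*(-267) = -⅑*(-267) = 89/3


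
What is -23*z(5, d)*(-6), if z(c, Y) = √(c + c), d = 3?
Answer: 138*√10 ≈ 436.39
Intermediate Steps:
z(c, Y) = √2*√c (z(c, Y) = √(2*c) = √2*√c)
-23*z(5, d)*(-6) = -23*√2*√5*(-6) = -23*√10*(-6) = 138*√10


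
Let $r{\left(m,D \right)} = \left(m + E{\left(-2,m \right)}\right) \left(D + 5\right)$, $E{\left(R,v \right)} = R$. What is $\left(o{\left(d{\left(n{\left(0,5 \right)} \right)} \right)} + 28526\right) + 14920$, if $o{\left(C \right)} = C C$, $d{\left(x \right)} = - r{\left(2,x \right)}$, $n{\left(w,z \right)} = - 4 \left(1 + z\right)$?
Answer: $43446$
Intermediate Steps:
$n{\left(w,z \right)} = -4 - 4 z$
$r{\left(m,D \right)} = \left(-2 + m\right) \left(5 + D\right)$ ($r{\left(m,D \right)} = \left(m - 2\right) \left(D + 5\right) = \left(-2 + m\right) \left(5 + D\right)$)
$d{\left(x \right)} = 0$ ($d{\left(x \right)} = - (-10 - 2 x + 5 \cdot 2 + x 2) = - (-10 - 2 x + 10 + 2 x) = \left(-1\right) 0 = 0$)
$o{\left(C \right)} = C^{2}$
$\left(o{\left(d{\left(n{\left(0,5 \right)} \right)} \right)} + 28526\right) + 14920 = \left(0^{2} + 28526\right) + 14920 = \left(0 + 28526\right) + 14920 = 28526 + 14920 = 43446$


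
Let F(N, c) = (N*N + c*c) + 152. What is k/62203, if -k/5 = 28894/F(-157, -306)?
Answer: -144470/7367136711 ≈ -1.9610e-5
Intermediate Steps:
F(N, c) = 152 + N**2 + c**2 (F(N, c) = (N**2 + c**2) + 152 = 152 + N**2 + c**2)
k = -144470/118437 (k = -144470/(152 + (-157)**2 + (-306)**2) = -144470/(152 + 24649 + 93636) = -144470/118437 ≈ -1.2198)
k/62203 = -144470/118437/62203 = -144470/118437*1/62203 = -144470/7367136711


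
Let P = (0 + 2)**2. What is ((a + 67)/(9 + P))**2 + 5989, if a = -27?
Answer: 1013741/169 ≈ 5998.5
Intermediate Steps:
P = 4 (P = 2**2 = 4)
((a + 67)/(9 + P))**2 + 5989 = ((-27 + 67)/(9 + 4))**2 + 5989 = (40/13)**2 + 5989 = 1600/169 + 5989 = 1013741/169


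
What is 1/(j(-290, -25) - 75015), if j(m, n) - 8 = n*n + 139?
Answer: -1/74243 ≈ -1.3469e-5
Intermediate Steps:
j(m, n) = 147 + n² (j(m, n) = 8 + (n*n + 139) = 8 + (n² + 139) = 8 + (139 + n²) = 147 + n²)
1/(j(-290, -25) - 75015) = 1/((147 + (-25)²) - 75015) = 1/((147 + 625) - 75015) = 1/(772 - 75015) = 1/(-74243) = -1/74243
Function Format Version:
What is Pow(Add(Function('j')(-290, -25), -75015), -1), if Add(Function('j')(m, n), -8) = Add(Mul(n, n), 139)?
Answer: Rational(-1, 74243) ≈ -1.3469e-5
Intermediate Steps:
Function('j')(m, n) = Add(147, Pow(n, 2)) (Function('j')(m, n) = Add(8, Add(Mul(n, n), 139)) = Add(8, Add(Pow(n, 2), 139)) = Add(8, Add(139, Pow(n, 2))) = Add(147, Pow(n, 2)))
Pow(Add(Function('j')(-290, -25), -75015), -1) = Pow(Add(Add(147, Pow(-25, 2)), -75015), -1) = Pow(Add(Add(147, 625), -75015), -1) = Pow(Add(772, -75015), -1) = Pow(-74243, -1) = Rational(-1, 74243)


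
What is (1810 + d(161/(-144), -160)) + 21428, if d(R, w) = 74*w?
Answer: 11398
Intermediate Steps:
(1810 + d(161/(-144), -160)) + 21428 = (1810 + 74*(-160)) + 21428 = (1810 - 11840) + 21428 = -10030 + 21428 = 11398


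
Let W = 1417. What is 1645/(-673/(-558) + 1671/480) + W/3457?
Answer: 254153686931/723353051 ≈ 351.35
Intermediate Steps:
1645/(-673/(-558) + 1671/480) + W/3457 = 1645/(-673/(-558) + 1671/480) + 1417/3457 = 1645/(-673*(-1/558) + 1671*(1/480)) + 1417*(1/3457) = 1645/(673/558 + 557/160) + 1417/3457 = 1645/(209243/44640) + 1417/3457 = 1645*(44640/209243) + 1417/3457 = 73432800/209243 + 1417/3457 = 254153686931/723353051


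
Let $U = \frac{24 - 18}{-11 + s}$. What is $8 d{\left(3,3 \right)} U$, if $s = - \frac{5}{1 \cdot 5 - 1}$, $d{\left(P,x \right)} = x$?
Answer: $- \frac{576}{49} \approx -11.755$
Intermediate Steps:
$s = - \frac{5}{4}$ ($s = - \frac{5}{5 - 1} = - \frac{5}{4} \approx -1.25$)
$U = - \frac{24}{49}$ ($U = \frac{24 - 18}{-11 - \frac{5}{4}} = \frac{6}{- \frac{49}{4}} = 6 \left(- \frac{4}{49}\right) = - \frac{24}{49} \approx -0.4898$)
$8 d{\left(3,3 \right)} U = 8 \cdot 3 \left(- \frac{24}{49}\right) = 24 \left(- \frac{24}{49}\right) = - \frac{576}{49}$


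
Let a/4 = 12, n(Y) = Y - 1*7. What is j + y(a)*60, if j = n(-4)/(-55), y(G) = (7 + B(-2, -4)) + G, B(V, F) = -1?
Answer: 16201/5 ≈ 3240.2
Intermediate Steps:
n(Y) = -7 + Y (n(Y) = Y - 7 = -7 + Y)
a = 48 (a = 4*12 = 48)
y(G) = 6 + G (y(G) = (7 - 1) + G = 6 + G)
j = ⅕ (j = (-7 - 4)/(-55) = -11*(-1/55) = ⅕ ≈ 0.20000)
j + y(a)*60 = ⅕ + (6 + 48)*60 = ⅕ + 54*60 = ⅕ + 3240 = 16201/5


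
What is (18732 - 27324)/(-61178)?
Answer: 4296/30589 ≈ 0.14044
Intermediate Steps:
(18732 - 27324)/(-61178) = -8592*(-1/61178) = 4296/30589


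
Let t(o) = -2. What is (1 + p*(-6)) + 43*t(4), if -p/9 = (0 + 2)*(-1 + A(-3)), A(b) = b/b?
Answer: -85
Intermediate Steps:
A(b) = 1
p = 0 (p = -9*(0 + 2)*(-1 + 1) = -18*0 = -9*0 = 0)
(1 + p*(-6)) + 43*t(4) = (1 + 0*(-6)) + 43*(-2) = (1 + 0) - 86 = 1 - 86 = -85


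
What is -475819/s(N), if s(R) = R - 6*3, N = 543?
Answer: -475819/525 ≈ -906.32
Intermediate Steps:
s(R) = -18 + R (s(R) = R - 18 = -18 + R)
-475819/s(N) = -475819/(-18 + 543) = -475819/525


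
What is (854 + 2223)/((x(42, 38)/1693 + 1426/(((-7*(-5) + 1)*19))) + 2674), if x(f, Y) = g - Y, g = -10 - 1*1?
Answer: 1781601462/1549452395 ≈ 1.1498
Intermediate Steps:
g = -11 (g = -10 - 1 = -11)
x(f, Y) = -11 - Y
(854 + 2223)/((x(42, 38)/1693 + 1426/(((-7*(-5) + 1)*19))) + 2674) = (854 + 2223)/(((-11 - 1*38)/1693 + 1426/(((-7*(-5) + 1)*19))) + 2674) = 3077/(((-11 - 38)*(1/1693) + 1426/(((35 + 1)*19))) + 2674) = 3077/((-49*1/1693 + 1426/((36*19))) + 2674) = 3077/((-49/1693 + 1426/684) + 2674) = 3077/((-49/1693 + 1426*(1/684)) + 2674) = 3077/((-49/1693 + 713/342) + 2674) = 3077/(1190351/579006 + 2674) = 3077/(1549452395/579006) = 3077*(579006/1549452395) = 1781601462/1549452395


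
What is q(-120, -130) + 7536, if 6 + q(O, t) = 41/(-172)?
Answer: 1295119/172 ≈ 7529.8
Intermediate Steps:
q(O, t) = -1073/172 (q(O, t) = -6 + 41/(-172) = -6 + 41*(-1/172) = -6 - 41/172 = -1073/172)
q(-120, -130) + 7536 = -1073/172 + 7536 = 1295119/172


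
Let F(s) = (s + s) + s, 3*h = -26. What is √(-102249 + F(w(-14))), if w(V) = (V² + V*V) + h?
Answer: I*√101099 ≈ 317.96*I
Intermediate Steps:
h = -26/3 (h = (⅓)*(-26) = -26/3 ≈ -8.6667)
w(V) = -26/3 + 2*V² (w(V) = (V² + V*V) - 26/3 = (V² + V²) - 26/3 = 2*V² - 26/3 = -26/3 + 2*V²)
F(s) = 3*s (F(s) = 2*s + s = 3*s)
√(-102249 + F(w(-14))) = √(-102249 + 3*(-26/3 + 2*(-14)²)) = √(-102249 + 3*(-26/3 + 2*196)) = √(-102249 + 3*(-26/3 + 392)) = √(-102249 + 3*(1150/3)) = √(-102249 + 1150) = √(-101099) = I*√101099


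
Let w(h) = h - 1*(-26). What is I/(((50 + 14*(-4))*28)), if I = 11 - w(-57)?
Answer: -¼ ≈ -0.25000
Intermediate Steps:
w(h) = 26 + h (w(h) = h + 26 = 26 + h)
I = 42 (I = 11 - (26 - 57) = 11 - 1*(-31) = 11 + 31 = 42)
I/(((50 + 14*(-4))*28)) = 42/(((50 + 14*(-4))*28)) = 42/(((50 - 56)*28)) = 42/((-6*28)) = 42/(-168) = 42*(-1/168) = -¼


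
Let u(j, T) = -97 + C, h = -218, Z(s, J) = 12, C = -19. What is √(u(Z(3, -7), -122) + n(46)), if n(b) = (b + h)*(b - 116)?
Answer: 2*√2981 ≈ 109.20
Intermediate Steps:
u(j, T) = -116 (u(j, T) = -97 - 19 = -116)
n(b) = (-218 + b)*(-116 + b) (n(b) = (b - 218)*(b - 116) = (-218 + b)*(-116 + b))
√(u(Z(3, -7), -122) + n(46)) = √(-116 + (25288 + 46² - 334*46)) = √(-116 + (25288 + 2116 - 15364)) = √(-116 + 12040) = √11924 = 2*√2981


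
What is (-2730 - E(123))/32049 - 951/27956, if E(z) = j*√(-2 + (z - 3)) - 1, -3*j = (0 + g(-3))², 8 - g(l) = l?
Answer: -106770523/895961844 + 121*√118/96147 ≈ -0.10550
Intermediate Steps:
g(l) = 8 - l
j = -121/3 (j = -(0 + (8 - 1*(-3)))²/3 = -(0 + (8 + 3))²/3 = -(0 + 11)²/3 = -⅓*11² = -⅓*121 = -121/3 ≈ -40.333)
E(z) = -1 - 121*√(-5 + z)/3 (E(z) = -121*√(-2 + (z - 3))/3 - 1 = -121*√(-2 + (-3 + z))/3 - 1 = -121*√(-5 + z)/3 - 1 = -1 - 121*√(-5 + z)/3)
(-2730 - E(123))/32049 - 951/27956 = (-2730 - (-1 - 121*√(-5 + 123)/3))/32049 - 951/27956 = (-2730 - (-1 - 121*√118/3))*(1/32049) - 951*1/27956 = (-2730 + (1 + 121*√118/3))*(1/32049) - 951/27956 = (-2729 + 121*√118/3)*(1/32049) - 951/27956 = (-2729/32049 + 121*√118/96147) - 951/27956 = -106770523/895961844 + 121*√118/96147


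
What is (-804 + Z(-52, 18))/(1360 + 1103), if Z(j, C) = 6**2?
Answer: -256/821 ≈ -0.31181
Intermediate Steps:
Z(j, C) = 36
(-804 + Z(-52, 18))/(1360 + 1103) = (-804 + 36)/(1360 + 1103) = -768/2463 = -768*1/2463 = -256/821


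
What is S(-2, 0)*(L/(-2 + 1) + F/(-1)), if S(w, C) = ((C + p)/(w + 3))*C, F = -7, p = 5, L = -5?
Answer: 0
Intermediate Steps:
S(w, C) = C*(5 + C)/(3 + w) (S(w, C) = ((C + 5)/(w + 3))*C = ((5 + C)/(3 + w))*C = C*(5 + C)/(3 + w))
S(-2, 0)*(L/(-2 + 1) + F/(-1)) = (0*(5 + 0)/(3 - 2))*(-5/(-2 + 1) - 7/(-1)) = (0*5/1)*(-5/(-1) - 7*(-1)) = (0*1*5)*(-5*(-1) + 7) = 0*(5 + 7) = 0*12 = 0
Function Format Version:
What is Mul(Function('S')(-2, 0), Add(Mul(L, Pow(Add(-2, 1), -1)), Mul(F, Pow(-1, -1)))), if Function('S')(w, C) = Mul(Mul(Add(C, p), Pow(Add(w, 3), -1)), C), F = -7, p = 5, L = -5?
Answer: 0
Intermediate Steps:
Function('S')(w, C) = Mul(C, Pow(Add(3, w), -1), Add(5, C)) (Function('S')(w, C) = Mul(Mul(Add(C, 5), Pow(Add(w, 3), -1)), C) = Mul(Mul(Add(5, C), Pow(Add(3, w), -1)), C) = Mul(Mul(Pow(Add(3, w), -1), Add(5, C)), C) = Mul(C, Pow(Add(3, w), -1), Add(5, C)))
Mul(Function('S')(-2, 0), Add(Mul(L, Pow(Add(-2, 1), -1)), Mul(F, Pow(-1, -1)))) = Mul(Mul(0, Pow(Add(3, -2), -1), Add(5, 0)), Add(Mul(-5, Pow(Add(-2, 1), -1)), Mul(-7, Pow(-1, -1)))) = Mul(Mul(0, Pow(1, -1), 5), Add(Mul(-5, Pow(-1, -1)), Mul(-7, -1))) = Mul(Mul(0, 1, 5), Add(Mul(-5, -1), 7)) = Mul(0, Add(5, 7)) = Mul(0, 12) = 0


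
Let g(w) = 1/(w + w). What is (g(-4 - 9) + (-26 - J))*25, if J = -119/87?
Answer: -1395125/2262 ≈ -616.77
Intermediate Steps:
J = -119/87 (J = -119*1/87 = -119/87 ≈ -1.3678)
g(w) = 1/(2*w)
(g(-4 - 9) + (-26 - J))*25 = (1/(2*(-4 - 9)) + (-26 - 1*(-119/87)))*25 = ((½)/(-13) + (-26 + 119/87))*25 = ((½)*(-1/13) - 2143/87)*25 = (-1/26 - 2143/87)*25 = -55805/2262*25 = -1395125/2262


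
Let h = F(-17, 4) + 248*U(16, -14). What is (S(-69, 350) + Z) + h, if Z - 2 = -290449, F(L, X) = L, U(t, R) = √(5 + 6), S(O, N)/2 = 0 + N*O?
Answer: -338764 + 248*√11 ≈ -3.3794e+5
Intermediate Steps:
S(O, N) = 2*N*O (S(O, N) = 2*(0 + N*O) = 2*(N*O) = 2*N*O)
U(t, R) = √11
Z = -290447 (Z = 2 - 290449 = -290447)
h = -17 + 248*√11 ≈ 805.52
(S(-69, 350) + Z) + h = (2*350*(-69) - 290447) + (-17 + 248*√11) = (-48300 - 290447) + (-17 + 248*√11) = -338747 + (-17 + 248*√11) = -338764 + 248*√11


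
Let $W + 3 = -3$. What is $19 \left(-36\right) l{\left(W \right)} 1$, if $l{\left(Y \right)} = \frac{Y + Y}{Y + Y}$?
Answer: $-684$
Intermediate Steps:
$W = -6$ ($W = -3 - 3 = -6$)
$l{\left(Y \right)} = 1$ ($l{\left(Y \right)} = \frac{2 Y}{2 Y} = 2 Y \frac{1}{2 Y} = 1$)
$19 \left(-36\right) l{\left(W \right)} 1 = 19 \left(-36\right) 1 \cdot 1 = \left(-684\right) 1 = -684$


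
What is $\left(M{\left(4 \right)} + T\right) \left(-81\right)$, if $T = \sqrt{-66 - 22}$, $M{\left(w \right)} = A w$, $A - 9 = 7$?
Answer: $-5184 - 162 i \sqrt{22} \approx -5184.0 - 759.85 i$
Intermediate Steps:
$A = 16$ ($A = 9 + 7 = 16$)
$M{\left(w \right)} = 16 w$
$T = 2 i \sqrt{22}$ ($T = \sqrt{-88} = 2 i \sqrt{22} \approx 9.3808 i$)
$\left(M{\left(4 \right)} + T\right) \left(-81\right) = \left(16 \cdot 4 + 2 i \sqrt{22}\right) \left(-81\right) = \left(64 + 2 i \sqrt{22}\right) \left(-81\right) = -5184 - 162 i \sqrt{22}$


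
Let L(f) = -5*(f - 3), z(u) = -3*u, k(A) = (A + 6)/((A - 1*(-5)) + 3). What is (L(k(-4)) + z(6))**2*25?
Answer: 3025/4 ≈ 756.25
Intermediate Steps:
k(A) = (6 + A)/(8 + A) (k(A) = (6 + A)/((A + 5) + 3) = (6 + A)/((5 + A) + 3) = (6 + A)/(8 + A))
L(f) = 15 - 5*f (L(f) = -5*(-3 + f) = 15 - 5*f)
(L(k(-4)) + z(6))**2*25 = ((15 - 5*(6 - 4)/(8 - 4)) - 3*6)**2*25 = ((15 - 5*2/4) - 18)**2*25 = ((15 - 5*1/2) - 18)**2*25 = ((15 - 5/2) - 18)**2*25 = (25/2 - 18)**2*25 = (-11/2)**2*25 = (121/4)*25 = 3025/4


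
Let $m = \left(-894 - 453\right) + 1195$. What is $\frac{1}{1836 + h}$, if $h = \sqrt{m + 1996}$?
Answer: $\frac{459}{842263} - \frac{\sqrt{461}}{1684526} \approx 0.00053221$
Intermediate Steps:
$m = -152$ ($m = -1347 + 1195 = -152$)
$h = 2 \sqrt{461}$ ($h = \sqrt{-152 + 1996} = \sqrt{1844} = 2 \sqrt{461} \approx 42.942$)
$\frac{1}{1836 + h} = \frac{1}{1836 + 2 \sqrt{461}}$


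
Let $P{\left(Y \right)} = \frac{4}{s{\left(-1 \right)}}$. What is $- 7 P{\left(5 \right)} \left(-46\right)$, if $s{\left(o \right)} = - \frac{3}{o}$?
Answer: $\frac{1288}{3} \approx 429.33$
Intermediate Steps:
$P{\left(Y \right)} = \frac{4}{3}$ ($P{\left(Y \right)} = \frac{4}{\left(-3\right) \frac{1}{-1}} = \frac{4}{\left(-3\right) \left(-1\right)} = \frac{4}{3}$)
$- 7 P{\left(5 \right)} \left(-46\right) = \left(-7\right) \frac{4}{3} \left(-46\right) = \left(- \frac{28}{3}\right) \left(-46\right) = \frac{1288}{3}$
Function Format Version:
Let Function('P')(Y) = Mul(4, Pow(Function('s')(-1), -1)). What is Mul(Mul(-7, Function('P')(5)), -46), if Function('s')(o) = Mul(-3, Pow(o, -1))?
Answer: Rational(1288, 3) ≈ 429.33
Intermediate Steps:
Function('P')(Y) = Rational(4, 3) (Function('P')(Y) = Mul(4, Pow(Mul(-3, Pow(-1, -1)), -1)) = Mul(4, Pow(Mul(-3, -1), -1)) = Mul(4, Pow(3, -1)) = Mul(4, Rational(1, 3)) = Rational(4, 3))
Mul(Mul(-7, Function('P')(5)), -46) = Mul(Mul(-7, Rational(4, 3)), -46) = Mul(Rational(-28, 3), -46) = Rational(1288, 3)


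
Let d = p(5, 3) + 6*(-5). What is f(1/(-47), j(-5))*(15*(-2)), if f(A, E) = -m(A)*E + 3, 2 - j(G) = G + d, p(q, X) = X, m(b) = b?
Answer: -5250/47 ≈ -111.70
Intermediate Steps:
d = -27 (d = 3 + 6*(-5) = 3 - 30 = -27)
j(G) = 29 - G (j(G) = 2 - (G - 27) = 2 - (-27 + G) = 2 + (27 - G) = 29 - G)
f(A, E) = 3 - A*E (f(A, E) = -A*E + 3 = 3 - A*E)
f(1/(-47), j(-5))*(15*(-2)) = (3 - 1*(29 - 1*(-5))/(-47))*(15*(-2)) = (3 - 1*(-1/47)*(29 + 5))*(-30) = (3 - 1*(-1/47)*34)*(-30) = (3 + 34/47)*(-30) = (175/47)*(-30) = -5250/47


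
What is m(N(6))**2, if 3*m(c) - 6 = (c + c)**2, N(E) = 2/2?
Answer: 100/9 ≈ 11.111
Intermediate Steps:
N(E) = 1 (N(E) = 2*(1/2) = 1)
m(c) = 2 + 4*c**2/3 (m(c) = 2 + (c + c)**2/3 = 2 + (2*c)**2/3 = 2 + (4*c**2)/3 = 2 + 4*c**2/3)
m(N(6))**2 = (2 + (4/3)*1**2)**2 = (2 + (4/3)*1)**2 = (2 + 4/3)**2 = (10/3)**2 = 100/9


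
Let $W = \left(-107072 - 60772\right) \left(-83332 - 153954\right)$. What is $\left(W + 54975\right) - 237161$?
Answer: $39826849198$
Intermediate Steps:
$W = 39827031384$ ($W = \left(-167844\right) \left(-237286\right) = 39827031384$)
$\left(W + 54975\right) - 237161 = \left(39827031384 + 54975\right) - 237161 = 39827086359 - 237161 = 39826849198$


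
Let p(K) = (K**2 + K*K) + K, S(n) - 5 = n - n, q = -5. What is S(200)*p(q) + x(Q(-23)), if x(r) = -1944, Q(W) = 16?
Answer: -1719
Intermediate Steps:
S(n) = 5 (S(n) = 5 + (n - n) = 5 + 0 = 5)
p(K) = K + 2*K**2 (p(K) = (K**2 + K**2) + K = 2*K**2 + K = K + 2*K**2)
S(200)*p(q) + x(Q(-23)) = 5*(-5*(1 + 2*(-5))) - 1944 = 5*(-5*(1 - 10)) - 1944 = 5*(-5*(-9)) - 1944 = 5*45 - 1944 = 225 - 1944 = -1719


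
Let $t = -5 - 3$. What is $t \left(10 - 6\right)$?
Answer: $-32$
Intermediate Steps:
$t = -8$
$t \left(10 - 6\right) = - 8 \left(10 - 6\right) = \left(-8\right) 4 = -32$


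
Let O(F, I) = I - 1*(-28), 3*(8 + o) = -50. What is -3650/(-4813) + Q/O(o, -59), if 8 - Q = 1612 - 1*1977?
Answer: -1682099/149203 ≈ -11.274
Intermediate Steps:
o = -74/3 (o = -8 + (1/3)*(-50) = -8 - 50/3 = -74/3 ≈ -24.667)
Q = 373 (Q = 8 - (1612 - 1*1977) = 8 - (1612 - 1977) = 8 - 1*(-365) = 8 + 365 = 373)
O(F, I) = 28 + I (O(F, I) = I + 28 = 28 + I)
-3650/(-4813) + Q/O(o, -59) = -3650/(-4813) + 373/(28 - 59) = -3650*(-1/4813) + 373/(-31) = 3650/4813 + 373*(-1/31) = 3650/4813 - 373/31 = -1682099/149203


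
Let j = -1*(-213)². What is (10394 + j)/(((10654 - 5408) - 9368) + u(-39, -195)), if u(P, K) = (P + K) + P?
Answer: 6995/879 ≈ 7.9579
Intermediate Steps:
u(P, K) = K + 2*P (u(P, K) = (K + P) + P = K + 2*P)
j = -45369 (j = -1*45369 = -45369)
(10394 + j)/(((10654 - 5408) - 9368) + u(-39, -195)) = (10394 - 45369)/(((10654 - 5408) - 9368) + (-195 + 2*(-39))) = -34975/((5246 - 9368) + (-195 - 78)) = -34975/(-4122 - 273) = -34975/(-4395) = -34975*(-1/4395) = 6995/879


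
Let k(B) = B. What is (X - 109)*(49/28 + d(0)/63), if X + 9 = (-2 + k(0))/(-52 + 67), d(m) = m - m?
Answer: -3101/15 ≈ -206.73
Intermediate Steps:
d(m) = 0
X = -137/15 (X = -9 + (-2 + 0)/(-52 + 67) = -9 - 2/15 = -137/15 ≈ -9.1333)
(X - 109)*(49/28 + d(0)/63) = (-137/15 - 109)*(49/28 + 0/63) = -1772*(49*(1/28) + 0*(1/63))/15 = -1772*(7/4 + 0)/15 = -1772/15*7/4 = -3101/15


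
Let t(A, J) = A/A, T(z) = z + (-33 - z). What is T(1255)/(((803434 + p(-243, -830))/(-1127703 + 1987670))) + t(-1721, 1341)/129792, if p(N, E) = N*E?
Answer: -920838652847/32614263552 ≈ -28.234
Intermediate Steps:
p(N, E) = E*N
T(z) = -33
t(A, J) = 1
T(1255)/(((803434 + p(-243, -830))/(-1127703 + 1987670))) + t(-1721, 1341)/129792 = -33*(-1127703 + 1987670)/(803434 - 830*(-243)) + 1/129792 = -33*859967/(803434 + 201690) + 1*(1/129792) = -33/(1005124*(1/859967)) + 1/129792 = -33/1005124/859967 + 1/129792 = -33*859967/1005124 + 1/129792 = -28378911/1005124 + 1/129792 = -920838652847/32614263552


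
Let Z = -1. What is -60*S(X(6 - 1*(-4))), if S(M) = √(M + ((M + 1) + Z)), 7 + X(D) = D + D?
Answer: -60*√26 ≈ -305.94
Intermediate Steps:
X(D) = -7 + 2*D (X(D) = -7 + (D + D) = -7 + 2*D)
S(M) = √2*√M (S(M) = √(M + ((M + 1) - 1)) = √(M + ((1 + M) - 1)) = √(M + M) = √(2*M) = √2*√M)
-60*S(X(6 - 1*(-4))) = -60*√2*√(-7 + 2*(6 - 1*(-4))) = -60*√2*√(-7 + 2*(6 + 4)) = -60*√2*√(-7 + 2*10) = -60*√2*√(-7 + 20) = -60*√2*√13 = -60*√26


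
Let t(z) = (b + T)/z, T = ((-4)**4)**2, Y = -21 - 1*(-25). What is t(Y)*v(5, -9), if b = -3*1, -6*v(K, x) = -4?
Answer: 65533/6 ≈ 10922.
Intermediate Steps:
v(K, x) = 2/3 (v(K, x) = -1/6*(-4) = 2/3)
Y = 4 (Y = -21 + 25 = 4)
b = -3
T = 65536 (T = 256**2 = 65536)
t(z) = 65533/z (t(z) = (-3 + 65536)/z = 65533/z)
t(Y)*v(5, -9) = (65533/4)*(2/3) = 65533/6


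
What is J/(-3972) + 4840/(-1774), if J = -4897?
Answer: -5268601/3523164 ≈ -1.4954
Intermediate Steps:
J/(-3972) + 4840/(-1774) = -4897/(-3972) + 4840/(-1774) = -4897*(-1/3972) + 4840*(-1/1774) = 4897/3972 - 2420/887 = -5268601/3523164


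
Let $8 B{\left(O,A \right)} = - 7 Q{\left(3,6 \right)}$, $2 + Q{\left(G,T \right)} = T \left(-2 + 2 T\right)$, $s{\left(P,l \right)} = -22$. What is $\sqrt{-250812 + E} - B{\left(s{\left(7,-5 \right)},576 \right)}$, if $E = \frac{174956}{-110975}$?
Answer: $\frac{203}{4} + \frac{4 i \sqrt{7722205544749}}{22195} \approx 50.75 + 500.81 i$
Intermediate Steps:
$E = - \frac{174956}{110975}$ ($E = 174956 \left(- \frac{1}{110975}\right) = - \frac{174956}{110975} \approx -1.5765$)
$Q{\left(G,T \right)} = -2 + T \left(-2 + 2 T\right)$
$B{\left(O,A \right)} = - \frac{203}{4}$ ($B{\left(O,A \right)} = \frac{\left(-7\right) \left(-2 - 12 + 2 \cdot 6^{2}\right)}{8} = \frac{\left(-7\right) \left(-2 - 12 + 2 \cdot 36\right)}{8} = \frac{\left(-7\right) \left(-2 - 12 + 72\right)}{8} = \frac{\left(-7\right) 58}{8} = \frac{1}{8} \left(-406\right) = - \frac{203}{4}$)
$\sqrt{-250812 + E} - B{\left(s{\left(7,-5 \right)},576 \right)} = \sqrt{-250812 - \frac{174956}{110975}} - - \frac{203}{4} = \sqrt{- \frac{27834036656}{110975}} + \frac{203}{4} = \frac{4 i \sqrt{7722205544749}}{22195} + \frac{203}{4} = \frac{203}{4} + \frac{4 i \sqrt{7722205544749}}{22195}$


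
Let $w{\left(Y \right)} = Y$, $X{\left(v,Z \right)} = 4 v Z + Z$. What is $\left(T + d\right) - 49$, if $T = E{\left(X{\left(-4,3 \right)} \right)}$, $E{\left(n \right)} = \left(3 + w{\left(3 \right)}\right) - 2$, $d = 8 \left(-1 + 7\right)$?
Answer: $3$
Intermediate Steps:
$X{\left(v,Z \right)} = Z + 4 Z v$ ($X{\left(v,Z \right)} = 4 Z v + Z = Z + 4 Z v$)
$d = 48$ ($d = 8 \cdot 6 = 48$)
$E{\left(n \right)} = 4$ ($E{\left(n \right)} = \left(3 + 3\right) - 2 = 6 - 2 = 4$)
$T = 4$
$\left(T + d\right) - 49 = \left(4 + 48\right) - 49 = 52 - 49 = 3$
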